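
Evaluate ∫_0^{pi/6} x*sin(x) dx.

-sqrt(3)*pi/12 + 1/2

Integrate by parts once (u = x, dv = sin(x) dx).
An antiderivative is F(x) = -x*cos(x) + sin(x).
Then F(pi/6) - F(0) = (-sqrt(3)*pi/12 + 1/2) - (0) = -sqrt(3)*pi/12 + 1/2.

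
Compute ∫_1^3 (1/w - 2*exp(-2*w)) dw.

An antiderivative is F(w) = log(w) + exp(-2*w).
Then F(3) - F(1) = (exp(-6) + log(3)) - (exp(-2)) = -exp(-2) + exp(-6) + log(3).

-exp(-2) + exp(-6) + log(3)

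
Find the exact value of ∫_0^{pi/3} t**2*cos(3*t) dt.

Integrate by parts twice (u = t^2, dv = cos(3*t) dt).
An antiderivative is F(t) = t**2*sin(3*t)/3 + 2*t*cos(3*t)/9 - 2*sin(3*t)/27.
Then F(pi/3) - F(0) = (-2*pi/27) - (0) = -2*pi/27.

-2*pi/27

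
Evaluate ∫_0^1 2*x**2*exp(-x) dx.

Integrate by parts twice (u = x^2, dv = 2*exp(-x) dx).
An antiderivative is F(x) = (-2*x**2 - 4*x - 4)*exp(-x).
Then F(1) - F(0) = (-10*exp(-1)) - (-4) = 4 - 10*exp(-1).

4 - 10*exp(-1)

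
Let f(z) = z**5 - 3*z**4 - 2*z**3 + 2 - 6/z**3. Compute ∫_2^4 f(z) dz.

By the power rule, an antiderivative is F(z) = z**6/6 - 3*z**5/5 - z**4/2 + 2*z + 3/z**2.
Then F(4) - F(2) = (-12371/240) - (-707/60) = -3181/80.

-3181/80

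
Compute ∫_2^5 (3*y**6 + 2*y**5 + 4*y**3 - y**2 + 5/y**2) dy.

By the power rule, an antiderivative is F(y) = 3*y**7/7 + y**6/3 + y**4 - y**3/3 - 5/y.
Then F(5) - F(2) = (824729/21) - (3655/42) = 548601/14.

548601/14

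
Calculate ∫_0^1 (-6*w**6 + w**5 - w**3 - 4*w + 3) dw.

5/84

By the power rule, an antiderivative is F(w) = -6*w**7/7 + w**6/6 - w**4/4 - 2*w**2 + 3*w.
Then F(1) - F(0) = (5/84) - (0) = 5/84.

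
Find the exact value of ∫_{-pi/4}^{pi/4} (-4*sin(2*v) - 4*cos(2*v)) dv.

An antiderivative is F(v) = -2*sin(2*v) + 2*cos(2*v).
Then F(pi/4) - F(-pi/4) = (-2) - (2) = -4.

-4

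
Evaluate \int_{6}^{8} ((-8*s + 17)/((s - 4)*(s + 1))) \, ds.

-10*log(3) - 3*log(2) + 5*log(7)

Factor the denominator: s**2 - 3*s - 4 = (s + 1)(s - 4).
Partial fractions: (-8*s + 17)/((s - 4)*(s + 1)) = -5/(s + 1) - 3/(s - 4).
An antiderivative is F(s) = -3*log(s - 4) - 5*log(s + 1).
Then F(8) - F(6) = (-10*log(3) - 6*log(2)) - (-5*log(7) - 3*log(2)) = -10*log(3) - 3*log(2) + 5*log(7).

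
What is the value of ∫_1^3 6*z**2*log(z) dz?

-52/3 + 54*log(3)

Integrate by parts once (u = ln z, dv = 6*z**2 dz).
An antiderivative is F(z) = 2*z**3*(3*log(z) - 1)/3.
Then F(3) - F(1) = (-18 + 54*log(3)) - (-2/3) = -52/3 + 54*log(3).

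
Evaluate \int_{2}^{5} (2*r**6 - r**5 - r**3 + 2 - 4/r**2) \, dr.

By the power rule, an antiderivative is F(r) = 2*r**7/7 - r**6/6 - r**4/4 + 2*r + 4/r.
Then F(5) - F(2) = (8220161/420) - (586/21) = 2736147/140.

2736147/140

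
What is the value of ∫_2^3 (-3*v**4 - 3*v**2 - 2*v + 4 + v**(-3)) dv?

By the power rule, an antiderivative is F(v) = -3*v**5/5 - v**3 - v**2 + 4*v - 1/(2*v**2).
Then F(3) - F(2) = (-15287/90) - (-933/40) = -52751/360.

-52751/360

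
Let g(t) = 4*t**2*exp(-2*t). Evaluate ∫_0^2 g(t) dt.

1 - 13*exp(-4)

Integrate by parts twice (u = t^2, dv = 4*exp(-2*t) dt).
An antiderivative is F(t) = (-2*t**2 - 2*t - 1)*exp(-2*t).
Then F(2) - F(0) = (-13*exp(-4)) - (-1) = 1 - 13*exp(-4).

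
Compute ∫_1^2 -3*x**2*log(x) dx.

7/3 - 8*log(2)

Integrate by parts once (u = ln x, dv = -3*x**2 dx).
An antiderivative is F(x) = -x**3*(3*log(x) - 1)/3.
Then F(2) - F(1) = (8/3 - 8*log(2)) - (1/3) = 7/3 - 8*log(2).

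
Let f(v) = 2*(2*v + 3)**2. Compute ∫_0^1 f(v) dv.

98/3

Let u = 2*v + 3, so du = 2 dv. When v = 0, u = 3; when v = 1, u = 5.
The integral becomes ∫ u**2 du from 3 to 5, with antiderivative u**3/3.
Back in v: F(v) = (2*v + 3)**3/3.
Then F(1) - F(0) = (125/3) - (9) = 98/3.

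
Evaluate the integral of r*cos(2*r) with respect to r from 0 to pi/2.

-1/2

Integrate by parts once (u = r, dv = cos(2*r) dr).
An antiderivative is F(r) = r*sin(2*r)/2 + cos(2*r)/4.
Then F(pi/2) - F(0) = (-1/4) - (1/4) = -1/2.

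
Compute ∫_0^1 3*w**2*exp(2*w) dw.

Integrate by parts twice (u = w^2, dv = 3*exp(2*w) dw).
An antiderivative is F(w) = (6*w**2 - 6*w + 3)*exp(2*w)/4.
Then F(1) - F(0) = (3*exp(2)/4) - (3/4) = -3/4 + 3*exp(2)/4.

-3/4 + 3*exp(2)/4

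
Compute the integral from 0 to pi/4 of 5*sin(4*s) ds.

An antiderivative is F(s) = -5*cos(4*s)/4.
Then F(pi/4) - F(0) = (5/4) - (-5/4) = 5/2.

5/2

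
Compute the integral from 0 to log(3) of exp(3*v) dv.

Let u = exp(v), so du = exp(v) dv. When v = 0, u = 1; when v = log(3), u = 3.
The integral becomes ∫ u**2 du from 1 to 3, with antiderivative u**3/3.
Back in v: F(v) = exp(3*v)/3.
Then F(log(3)) - F(0) = (9) - (1/3) = 26/3.

26/3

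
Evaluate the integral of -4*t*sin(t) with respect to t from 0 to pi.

-4*pi

Integrate by parts once (u = t, dv = -4*sin(t) dt).
An antiderivative is F(t) = 4*t*cos(t) - 4*sin(t).
Then F(pi) - F(0) = (-4*pi) - (0) = -4*pi.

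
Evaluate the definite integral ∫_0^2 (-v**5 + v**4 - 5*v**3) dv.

-364/15

By the power rule, an antiderivative is F(v) = -v**6/6 + v**5/5 - 5*v**4/4.
Then F(2) - F(0) = (-364/15) - (0) = -364/15.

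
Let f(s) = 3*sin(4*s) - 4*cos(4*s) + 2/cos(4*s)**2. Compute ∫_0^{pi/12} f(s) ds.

3/8

An antiderivative is F(s) = -sin(4*s) - 3*cos(4*s)/4 + tan(4*s)/2.
Then F(pi/12) - F(0) = (-3/8) - (-3/4) = 3/8.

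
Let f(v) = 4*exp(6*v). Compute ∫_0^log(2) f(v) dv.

42

Let u = exp(v), so du = exp(v) dv. When v = 0, u = 1; when v = log(2), u = 2.
The integral becomes 4·∫ u**5 du from 1 to 2, with antiderivative 2*u**6/3.
Back in v: F(v) = 2*exp(6*v)/3.
Then F(log(2)) - F(0) = (128/3) - (2/3) = 42.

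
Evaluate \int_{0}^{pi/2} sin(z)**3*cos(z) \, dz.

Let u = sin(z), so du = cos(z) dz. When z = 0, u = 0; when z = pi/2, u = 1.
The integral becomes ∫ u**3 du from 0 to 1, with antiderivative u**4/4.
Back in z: F(z) = sin(z)**4/4.
Then F(pi/2) - F(0) = (1/4) - (0) = 1/4.

1/4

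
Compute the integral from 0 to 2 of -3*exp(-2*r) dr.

An antiderivative is F(r) = 3*exp(-2*r)/2.
Then F(2) - F(0) = (3*exp(-4)/2) - (3/2) = -3/2 + 3*exp(-4)/2.

-3/2 + 3*exp(-4)/2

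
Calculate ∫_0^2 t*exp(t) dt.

1 + exp(2)

Integrate by parts once (u = t, dv = exp(t) dt).
An antiderivative is F(t) = (t - 1)*exp(t).
Then F(2) - F(0) = (exp(2)) - (-1) = 1 + exp(2).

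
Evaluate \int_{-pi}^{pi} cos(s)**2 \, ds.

pi

Use the identity cos^2(s) = (1 + cos(2*s))/2.
An antiderivative is F(s) = s/2 + sin(2*s)/4.
Then F(pi) - F(-pi) = (pi/2) - (-pi/2) = pi.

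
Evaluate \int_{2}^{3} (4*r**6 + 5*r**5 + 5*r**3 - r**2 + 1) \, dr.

By the power rule, an antiderivative is F(r) = 4*r**7/7 + 5*r**6/6 + 5*r**4/4 - r**3/3 + r.
Then F(3) - F(2) = (54669/28) - (3062/21) = 151759/84.

151759/84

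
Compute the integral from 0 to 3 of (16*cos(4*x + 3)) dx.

-4*sin(3) + 4*sin(15)

Let u = 4*x + 3, so du = 4 dx. When x = 0, u = 3; when x = 3, u = 15.
The integral becomes 4·∫ cos(u) du from 3 to 15, with antiderivative 4*sin(u).
Back in x: F(x) = 4*sin(4*x + 3).
Then F(3) - F(0) = (4*sin(15)) - (4*sin(3)) = -4*sin(3) + 4*sin(15).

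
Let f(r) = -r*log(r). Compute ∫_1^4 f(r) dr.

15/4 - 16*log(2)

Integrate by parts once (u = ln r, dv = -r dr).
An antiderivative is F(r) = -r**2*(2*log(r) - 1)/4.
Then F(4) - F(1) = (4 - 16*log(2)) - (1/4) = 15/4 - 16*log(2).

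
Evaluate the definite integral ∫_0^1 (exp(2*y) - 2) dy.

-5/2 + exp(2)/2

An antiderivative is F(y) = exp(2*y)/2 - 2*y.
Then F(1) - F(0) = (-2 + exp(2)/2) - (1/2) = -5/2 + exp(2)/2.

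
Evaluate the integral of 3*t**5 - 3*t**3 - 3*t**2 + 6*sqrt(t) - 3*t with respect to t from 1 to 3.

12*sqrt(3) + 262

By the power rule, an antiderivative is F(t) = t**6/2 - 3*t**4/4 + 4*t**(3/2) - t**3 - 3*t**2/2.
Then F(3) - F(1) = (12*sqrt(3) + 1053/4) - (5/4) = 12*sqrt(3) + 262.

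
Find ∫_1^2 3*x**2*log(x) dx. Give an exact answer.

Integrate by parts once (u = ln x, dv = 3*x**2 dx).
An antiderivative is F(x) = x**3*(3*log(x) - 1)/3.
Then F(2) - F(1) = (-8/3 + 8*log(2)) - (-1/3) = -7/3 + 8*log(2).

-7/3 + 8*log(2)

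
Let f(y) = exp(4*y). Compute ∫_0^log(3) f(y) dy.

Let u = exp(y), so du = exp(y) dy. When y = 0, u = 1; when y = log(3), u = 3.
The integral becomes ∫ u**3 du from 1 to 3, with antiderivative u**4/4.
Back in y: F(y) = exp(4*y)/4.
Then F(log(3)) - F(0) = (81/4) - (1/4) = 20.

20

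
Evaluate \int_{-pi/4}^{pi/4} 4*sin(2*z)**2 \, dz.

pi

Use the identity sin^2(2*z) = (1 - cos(4*z))/2.
An antiderivative is F(z) = 2*z - sin(4*z)/2.
Then F(pi/4) - F(-pi/4) = (pi/2) - (-pi/2) = pi.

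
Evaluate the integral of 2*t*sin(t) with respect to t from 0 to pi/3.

Integrate by parts once (u = t, dv = 2*sin(t) dt).
An antiderivative is F(t) = -2*t*cos(t) + 2*sin(t).
Then F(pi/3) - F(0) = (-pi/3 + sqrt(3)) - (0) = -pi/3 + sqrt(3).

-pi/3 + sqrt(3)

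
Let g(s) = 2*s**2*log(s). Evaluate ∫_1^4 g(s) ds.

-14 + 256*log(2)/3

Integrate by parts once (u = ln s, dv = 2*s**2 ds).
An antiderivative is F(s) = 2*s**3*(3*log(s) - 1)/9.
Then F(4) - F(1) = (-128/9 + 256*log(2)/3) - (-2/9) = -14 + 256*log(2)/3.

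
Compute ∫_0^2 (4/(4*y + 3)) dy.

log(11/3)

Let u = 4*y + 3, so du = 4 dy. When y = 0, u = 3; when y = 2, u = 11.
The integral becomes ∫ 1/u du from 3 to 11, with antiderivative log(u).
Back in y: F(y) = log(4*y + 3).
Then F(2) - F(0) = (log(11)) - (log(3)) = log(11/3).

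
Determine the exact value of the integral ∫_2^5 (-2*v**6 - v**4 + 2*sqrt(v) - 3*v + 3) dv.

By the power rule, an antiderivative is F(v) = -2*v**7/7 - v**5/5 + 4*v**(3/2)/3 - 3*v**2/2 + 3*v.
Then F(5) - F(2) = (-321565/14 + 20*sqrt(5)/3) - (-1504/35 + 8*sqrt(2)/3) = -1604817/70 - 8*sqrt(2)/3 + 20*sqrt(5)/3.

-1604817/70 - 8*sqrt(2)/3 + 20*sqrt(5)/3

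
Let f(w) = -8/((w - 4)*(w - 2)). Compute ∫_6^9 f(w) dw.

-4*log(5) - 4*log(2) + 4*log(7)

Factor the denominator: w**2 - 6*w + 8 = (w - 2)(w - 4).
Partial fractions: -8/((w - 4)*(w - 2)) = 4/(w - 2) - 4/(w - 4).
An antiderivative is F(w) = -4*log(w - 4) + 4*log(w - 2).
Then F(9) - F(6) = (-4*log(5) + 4*log(7)) - (log(16)) = -4*log(5) - 4*log(2) + 4*log(7).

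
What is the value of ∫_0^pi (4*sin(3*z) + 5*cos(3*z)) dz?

8/3

An antiderivative is F(z) = 5*sin(3*z)/3 - 4*cos(3*z)/3.
Then F(pi) - F(0) = (4/3) - (-4/3) = 8/3.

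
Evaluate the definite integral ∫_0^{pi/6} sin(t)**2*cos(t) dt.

Let u = sin(t), so du = cos(t) dt. When t = 0, u = 0; when t = pi/6, u = 1/2.
The integral becomes ∫ u**2 du from 0 to 1/2, with antiderivative u**3/3.
Back in t: F(t) = sin(t)**3/3.
Then F(pi/6) - F(0) = (1/24) - (0) = 1/24.

1/24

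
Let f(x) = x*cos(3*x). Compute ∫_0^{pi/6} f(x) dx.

-1/9 + pi/18

Integrate by parts once (u = x, dv = cos(3*x) dx).
An antiderivative is F(x) = x*sin(3*x)/3 + cos(3*x)/9.
Then F(pi/6) - F(0) = (pi/18) - (1/9) = -1/9 + pi/18.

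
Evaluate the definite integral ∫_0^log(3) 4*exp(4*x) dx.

80

Let u = exp(x), so du = exp(x) dx. When x = 0, u = 1; when x = log(3), u = 3.
The integral becomes 4·∫ u**3 du from 1 to 3, with antiderivative u**4.
Back in x: F(x) = exp(4*x).
Then F(log(3)) - F(0) = (81) - (1) = 80.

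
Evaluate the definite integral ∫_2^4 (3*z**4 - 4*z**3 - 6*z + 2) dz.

1616/5

By the power rule, an antiderivative is F(z) = 3*z**5/5 - z**4 - 3*z**2 + 2*z.
Then F(4) - F(2) = (1592/5) - (-24/5) = 1616/5.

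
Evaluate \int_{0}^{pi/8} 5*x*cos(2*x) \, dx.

Integrate by parts once (u = x, dv = 5*cos(2*x) dx).
An antiderivative is F(x) = 5*x*sin(2*x)/2 + 5*cos(2*x)/4.
Then F(pi/8) - F(0) = (5*sqrt(2)*(pi + 4)/32) - (5/4) = -5/4 + 5*sqrt(2)*pi/32 + 5*sqrt(2)/8.

-5/4 + 5*sqrt(2)*pi/32 + 5*sqrt(2)/8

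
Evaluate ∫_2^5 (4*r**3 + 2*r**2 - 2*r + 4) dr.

678

By the power rule, an antiderivative is F(r) = r**4 + 2*r**3/3 - r**2 + 4*r.
Then F(5) - F(2) = (2110/3) - (76/3) = 678.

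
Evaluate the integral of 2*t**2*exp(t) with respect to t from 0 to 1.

Integrate by parts twice (u = t^2, dv = 2*exp(t) dt).
An antiderivative is F(t) = (2*t**2 - 4*t + 4)*exp(t).
Then F(1) - F(0) = (2*E) - (4) = -4 + 2*E.

-4 + 2*E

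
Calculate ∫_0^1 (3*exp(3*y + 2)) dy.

-exp(2) + exp(5)

Let u = 3*y + 2, so du = 3 dy. When y = 0, u = 2; when y = 1, u = 5.
The integral becomes ∫ exp(u) du from 2 to 5, with antiderivative exp(u).
Back in y: F(y) = exp(3*y + 2).
Then F(1) - F(0) = (exp(5)) - (exp(2)) = -exp(2) + exp(5).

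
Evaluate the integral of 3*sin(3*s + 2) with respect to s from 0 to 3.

Let u = 3*s + 2, so du = 3 ds. When s = 0, u = 2; when s = 3, u = 11.
The integral becomes ∫ sin(u) du from 2 to 11, with antiderivative -cos(u).
Back in s: F(s) = -cos(3*s + 2).
Then F(3) - F(0) = (-cos(11)) - (-cos(2)) = cos(2) - cos(11).

cos(2) - cos(11)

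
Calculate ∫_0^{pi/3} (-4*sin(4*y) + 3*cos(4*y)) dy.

An antiderivative is F(y) = 3*sin(4*y)/4 + cos(4*y).
Then F(pi/3) - F(0) = (-3*sqrt(3)/8 - 1/2) - (1) = -3/2 - 3*sqrt(3)/8.

-3/2 - 3*sqrt(3)/8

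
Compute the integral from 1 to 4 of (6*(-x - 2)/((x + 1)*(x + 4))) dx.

-10*log(2) + 2*log(5)

Factor the denominator: x**2 + 5*x + 4 = (x + 4)(x + 1).
Partial fractions: 6*(-x - 2)/((x + 1)*(x + 4)) = -4/(x + 4) - 2/(x + 1).
An antiderivative is F(x) = -2*log(x + 1) - 4*log(x + 4).
Then F(4) - F(1) = (-12*log(2) - 2*log(5)) - (-4*log(5) - 2*log(2)) = -10*log(2) + 2*log(5).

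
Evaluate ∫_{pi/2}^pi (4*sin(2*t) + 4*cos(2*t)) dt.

An antiderivative is F(t) = 2*sin(2*t) - 2*cos(2*t).
Then F(pi) - F(pi/2) = (-2) - (2) = -4.

-4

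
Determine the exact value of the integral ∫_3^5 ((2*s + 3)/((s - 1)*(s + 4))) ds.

Factor the denominator: s**2 + 3*s - 4 = (s + 4)(s - 1).
Partial fractions: (2*s + 3)/((s - 1)*(s + 4)) = 1/(s + 4) + 1/(s - 1).
An antiderivative is F(s) = log(s - 1) + log(s + 4).
Then F(5) - F(3) = (log(36)) - (log(14)) = log(18/7).

log(18/7)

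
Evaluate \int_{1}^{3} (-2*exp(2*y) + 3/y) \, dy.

An antiderivative is F(y) = -exp(2*y) + 3*log(y).
Then F(3) - F(1) = (-exp(6) + log(27)) - (-exp(2)) = -exp(6) + log(27) + exp(2).

-exp(6) + log(27) + exp(2)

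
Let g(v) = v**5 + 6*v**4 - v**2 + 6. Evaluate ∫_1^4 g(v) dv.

By the power rule, an antiderivative is F(v) = v**6/6 + 6*v**5/5 - v**3/3 + 6*v.
Then F(4) - F(1) = (28712/15) - (211/30) = 19071/10.

19071/10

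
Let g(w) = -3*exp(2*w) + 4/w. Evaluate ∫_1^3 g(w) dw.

-3*exp(6)/2 + log(81) + 3*exp(2)/2

An antiderivative is F(w) = -3*exp(2*w)/2 + 4*log(w).
Then F(3) - F(1) = (-3*exp(6)/2 + log(81)) - (-3*exp(2)/2) = -3*exp(6)/2 + log(81) + 3*exp(2)/2.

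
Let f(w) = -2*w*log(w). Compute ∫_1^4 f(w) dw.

Integrate by parts once (u = ln w, dv = -2*w dw).
An antiderivative is F(w) = -w**2*(2*log(w) - 1)/2.
Then F(4) - F(1) = (8 - 32*log(2)) - (1/2) = 15/2 - 32*log(2).

15/2 - 32*log(2)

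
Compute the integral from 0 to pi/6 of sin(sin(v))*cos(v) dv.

Let u = sin(v), so du = cos(v) dv. When v = 0, u = 0; when v = pi/6, u = 1/2.
The integral becomes ∫ sin(u) du from 0 to 1/2, with antiderivative -cos(u).
Back in v: F(v) = -cos(sin(v)).
Then F(pi/6) - F(0) = (-cos(1/2)) - (-1) = 1 - cos(1/2).

1 - cos(1/2)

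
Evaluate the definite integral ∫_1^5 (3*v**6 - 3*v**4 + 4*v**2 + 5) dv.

By the power rule, an antiderivative is F(v) = 3*v**7/7 - 3*v**5/5 + 4*v**3/3 + 5*v.
Then F(5) - F(1) = (667775/21) - (647/105) = 3338228/105.

3338228/105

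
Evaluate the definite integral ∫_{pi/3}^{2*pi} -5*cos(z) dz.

An antiderivative is F(z) = -5*sin(z).
Then F(2*pi) - F(pi/3) = (0) - (-5*sqrt(3)/2) = 5*sqrt(3)/2.

5*sqrt(3)/2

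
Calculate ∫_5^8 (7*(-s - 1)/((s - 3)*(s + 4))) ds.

Factor the denominator: s**2 + s - 12 = (s + 4)(s - 3).
Partial fractions: 7*(-s - 1)/((s - 3)*(s + 4)) = -3/(s + 4) - 4/(s - 3).
An antiderivative is F(s) = -4*log(s - 3) - 3*log(s + 4).
Then F(8) - F(5) = (-4*log(5) - 6*log(2) - 3*log(3)) - (-6*log(3) - 4*log(2)) = -4*log(5) - 2*log(2) + 3*log(3).

-4*log(5) - 2*log(2) + 3*log(3)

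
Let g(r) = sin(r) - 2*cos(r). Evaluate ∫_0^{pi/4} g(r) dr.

An antiderivative is F(r) = -2*sin(r) - cos(r).
Then F(pi/4) - F(0) = (-3*sqrt(2)/2) - (-1) = 1 - 3*sqrt(2)/2.

1 - 3*sqrt(2)/2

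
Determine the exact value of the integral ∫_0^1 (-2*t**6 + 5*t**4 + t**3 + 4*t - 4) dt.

By the power rule, an antiderivative is F(t) = -2*t**7/7 + t**5 + t**4/4 + 2*t**2 - 4*t.
Then F(1) - F(0) = (-29/28) - (0) = -29/28.

-29/28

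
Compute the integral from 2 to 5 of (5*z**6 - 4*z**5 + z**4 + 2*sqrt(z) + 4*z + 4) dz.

By the power rule, an antiderivative is F(z) = 5*z**7/7 - 2*z**6/3 + z**5/5 + 4*z**(3/2)/3 + 2*z**2 + 4*z.
Then F(5) - F(2) = (20*sqrt(5)/3 + 967720/21) - (8*sqrt(2)/3 + 7472/105) = -8*sqrt(2)/3 + 20*sqrt(5)/3 + 1610376/35.

-8*sqrt(2)/3 + 20*sqrt(5)/3 + 1610376/35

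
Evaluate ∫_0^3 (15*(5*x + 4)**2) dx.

6795

Let u = 5*x + 4, so du = 5 dx. When x = 0, u = 4; when x = 3, u = 19.
The integral becomes 3·∫ u**2 du from 4 to 19, with antiderivative u**3.
Back in x: F(x) = (5*x + 4)**3.
Then F(3) - F(0) = (6859) - (64) = 6795.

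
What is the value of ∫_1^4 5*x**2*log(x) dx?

-35 + 640*log(2)/3

Integrate by parts once (u = ln x, dv = 5*x**2 dx).
An antiderivative is F(x) = 5*x**3*(3*log(x) - 1)/9.
Then F(4) - F(1) = (-320/9 + 640*log(2)/3) - (-5/9) = -35 + 640*log(2)/3.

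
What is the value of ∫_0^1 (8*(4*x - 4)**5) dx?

Let u = 4*x - 4, so du = 4 dx. When x = 0, u = -4; when x = 1, u = 0.
The integral becomes 2·∫ u**5 du from -4 to 0, with antiderivative u**6/3.
Back in x: F(x) = (4*x - 4)**6/3.
Then F(1) - F(0) = (0) - (4096/3) = -4096/3.

-4096/3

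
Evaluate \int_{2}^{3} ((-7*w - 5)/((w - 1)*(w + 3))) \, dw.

-7*log(2) - 4*log(3) + 4*log(5)

Factor the denominator: w**2 + 2*w - 3 = (w + 3)(w - 1).
Partial fractions: (-7*w - 5)/((w - 1)*(w + 3)) = -4/(w + 3) - 3/(w - 1).
An antiderivative is F(w) = -3*log(w - 1) - 4*log(w + 3).
Then F(3) - F(2) = (-7*log(2) - 4*log(3)) - (-4*log(5)) = -7*log(2) - 4*log(3) + 4*log(5).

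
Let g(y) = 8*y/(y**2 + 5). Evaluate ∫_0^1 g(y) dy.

-4*log(5) + 4*log(2) + 4*log(3)

Let u = y**2 + 5, so du = 2*y dy. When y = 0, u = 5; when y = 1, u = 6.
The integral becomes 4·∫ 1/u du from 5 to 6, with antiderivative 4*log(u).
Back in y: F(y) = 4*log(y**2 + 5).
Then F(1) - F(0) = (4*log(2) + 4*log(3)) - (4*log(5)) = -4*log(5) + 4*log(2) + 4*log(3).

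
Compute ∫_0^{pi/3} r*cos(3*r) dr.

Integrate by parts once (u = r, dv = cos(3*r) dr).
An antiderivative is F(r) = r*sin(3*r)/3 + cos(3*r)/9.
Then F(pi/3) - F(0) = (-1/9) - (1/9) = -2/9.

-2/9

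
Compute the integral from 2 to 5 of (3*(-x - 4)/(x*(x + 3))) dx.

-5*log(5) + 7*log(2)

Factor the denominator: x**2 + 3*x = (x + 3)x.
Partial fractions: 3*(-x - 4)/(x*(x + 3)) = 1/(x + 3) - 4/x.
An antiderivative is F(x) = -4*log(x) + log(x + 3).
Then F(5) - F(2) = (-4*log(5) + 3*log(2)) - (log(5/16)) = -5*log(5) + 7*log(2).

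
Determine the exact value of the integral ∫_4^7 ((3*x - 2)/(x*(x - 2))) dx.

Factor the denominator: x**2 - 2*x = x(x - 2).
Partial fractions: (3*x - 2)/(x*(x - 2)) = 1/x + 2/(x - 2).
An antiderivative is F(x) = log(x) + 2*log(x - 2).
Then F(7) - F(4) = (log(7) + 2*log(5)) - (log(16)) = -4*log(2) + log(7) + 2*log(5).

-4*log(2) + log(7) + 2*log(5)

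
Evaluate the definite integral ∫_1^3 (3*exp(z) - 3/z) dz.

An antiderivative is F(z) = 3*exp(z) - 3*log(z).
Then F(3) - F(1) = (-3*log(3) + 3*exp(3)) - (3*exp(1)) = -3*exp(1) - 3*log(3) + 3*exp(3).

-3*exp(1) - 3*log(3) + 3*exp(3)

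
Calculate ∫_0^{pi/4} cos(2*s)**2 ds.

Use the identity cos^2(2*s) = (1 + cos(4*s))/2.
An antiderivative is F(s) = s/2 + sin(4*s)/8.
Then F(pi/4) - F(0) = (pi/8) - (0) = pi/8.

pi/8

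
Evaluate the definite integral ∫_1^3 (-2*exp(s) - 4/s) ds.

An antiderivative is F(s) = -2*exp(s) - 4*log(s).
Then F(3) - F(1) = (-2*exp(3) - log(81)) - (-2*exp(1)) = -2*exp(3) - 4*log(3) + 2*exp(1).

-2*exp(3) - 4*log(3) + 2*exp(1)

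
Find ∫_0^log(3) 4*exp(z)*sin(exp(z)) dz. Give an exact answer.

Let u = exp(z), so du = exp(z) dz. When z = 0, u = 1; when z = log(3), u = 3.
The integral becomes 4·∫ sin(u) du from 1 to 3, with antiderivative -4*cos(u).
Back in z: F(z) = -4*cos(exp(z)).
Then F(log(3)) - F(0) = (-4*cos(3)) - (-4*cos(1)) = 4*cos(1) - 4*cos(3).

4*cos(1) - 4*cos(3)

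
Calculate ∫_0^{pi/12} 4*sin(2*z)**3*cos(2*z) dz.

1/32

Let u = sin(2*z), so du = 2*cos(2*z) dz. When z = 0, u = 0; when z = pi/12, u = 1/2.
The integral becomes 2·∫ u**3 du from 0 to 1/2, with antiderivative u**4/2.
Back in z: F(z) = sin(2*z)**4/2.
Then F(pi/12) - F(0) = (1/32) - (0) = 1/32.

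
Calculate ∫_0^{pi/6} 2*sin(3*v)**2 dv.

pi/6

Use the identity sin^2(3*v) = (1 - cos(6*v))/2.
An antiderivative is F(v) = v - sin(6*v)/6.
Then F(pi/6) - F(0) = (pi/6) - (0) = pi/6.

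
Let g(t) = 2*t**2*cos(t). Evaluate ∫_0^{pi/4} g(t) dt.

Integrate by parts twice (u = t^2, dv = 2*cos(t) dt).
An antiderivative is F(t) = 2*t**2*sin(t) + 4*t*cos(t) - 4*sin(t).
Then F(pi/4) - F(0) = (sqrt(2)*(-32 + pi**2 + 8*pi)/16) - (0) = sqrt(2)*(-32 + pi**2 + 8*pi)/16.

sqrt(2)*(-32 + pi**2 + 8*pi)/16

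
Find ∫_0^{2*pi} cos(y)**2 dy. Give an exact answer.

Use the identity cos^2(y) = (1 + cos(2*y))/2.
An antiderivative is F(y) = y/2 + sin(2*y)/4.
Then F(2*pi) - F(0) = (pi) - (0) = pi.

pi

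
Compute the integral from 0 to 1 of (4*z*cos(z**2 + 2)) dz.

-2*sin(2) + 2*sin(3)

Let u = z**2 + 2, so du = 2*z dz. When z = 0, u = 2; when z = 1, u = 3.
The integral becomes 2·∫ cos(u) du from 2 to 3, with antiderivative 2*sin(u).
Back in z: F(z) = 2*sin(z**2 + 2).
Then F(1) - F(0) = (2*sin(3)) - (2*sin(2)) = -2*sin(2) + 2*sin(3).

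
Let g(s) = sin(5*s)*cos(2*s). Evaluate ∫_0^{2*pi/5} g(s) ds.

5*sqrt(5)/84 + 25/84

Use the identity sin(5*s)cos(2*s) = [sin(7*s) + sin(3*s)]/2.
An antiderivative is F(s) = -cos(3*s)/6 - cos(7*s)/14.
Then F(2*pi/5) - F(0) = (5/84 + 5*sqrt(5)/84) - (-5/21) = 5*sqrt(5)/84 + 25/84.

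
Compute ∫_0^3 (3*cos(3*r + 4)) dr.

Let u = 3*r + 4, so du = 3 dr. When r = 0, u = 4; when r = 3, u = 13.
The integral becomes ∫ cos(u) du from 4 to 13, with antiderivative sin(u).
Back in r: F(r) = sin(3*r + 4).
Then F(3) - F(0) = (sin(13)) - (sin(4)) = sin(13) - sin(4).

sin(13) - sin(4)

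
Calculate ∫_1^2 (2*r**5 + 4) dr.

25

By the power rule, an antiderivative is F(r) = r**6/3 + 4*r.
Then F(2) - F(1) = (88/3) - (13/3) = 25.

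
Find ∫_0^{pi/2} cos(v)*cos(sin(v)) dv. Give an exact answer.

Let u = sin(v), so du = cos(v) dv. When v = 0, u = 0; when v = pi/2, u = 1.
The integral becomes ∫ cos(u) du from 0 to 1, with antiderivative sin(u).
Back in v: F(v) = sin(sin(v)).
Then F(pi/2) - F(0) = (sin(1)) - (0) = sin(1).

sin(1)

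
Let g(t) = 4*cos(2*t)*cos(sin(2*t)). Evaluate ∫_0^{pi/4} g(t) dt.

2*sin(1)

Let u = sin(2*t), so du = 2*cos(2*t) dt. When t = 0, u = 0; when t = pi/4, u = 1.
The integral becomes 2·∫ cos(u) du from 0 to 1, with antiderivative 2*sin(u).
Back in t: F(t) = 2*sin(sin(2*t)).
Then F(pi/4) - F(0) = (2*sin(1)) - (0) = 2*sin(1).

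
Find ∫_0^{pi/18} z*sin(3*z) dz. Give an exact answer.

-sqrt(3)*pi/108 + 1/18

Integrate by parts once (u = z, dv = sin(3*z) dz).
An antiderivative is F(z) = -z*cos(3*z)/3 + sin(3*z)/9.
Then F(pi/18) - F(0) = (-sqrt(3)*pi/108 + 1/18) - (0) = -sqrt(3)*pi/108 + 1/18.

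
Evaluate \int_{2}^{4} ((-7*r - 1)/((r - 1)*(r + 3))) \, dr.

-5*log(7) - 2*log(3) + 5*log(5)

Factor the denominator: r**2 + 2*r - 3 = (r + 3)(r - 1).
Partial fractions: (-7*r - 1)/((r - 1)*(r + 3)) = -5/(r + 3) - 2/(r - 1).
An antiderivative is F(r) = -2*log(r - 1) - 5*log(r + 3).
Then F(4) - F(2) = (-5*log(7) - 2*log(3)) - (-5*log(5)) = -5*log(7) - 2*log(3) + 5*log(5).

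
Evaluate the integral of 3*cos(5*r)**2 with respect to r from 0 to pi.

3*pi/2

Use the identity cos^2(5*r) = (1 + cos(10*r))/2.
An antiderivative is F(r) = 3*r/2 + 3*sin(10*r)/20.
Then F(pi) - F(0) = (3*pi/2) - (0) = 3*pi/2.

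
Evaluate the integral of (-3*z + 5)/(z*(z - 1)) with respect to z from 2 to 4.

log(9/32)

Factor the denominator: z**2 - z = z(z - 1).
Partial fractions: (-3*z + 5)/(z*(z - 1)) = -5/z + 2/(z - 1).
An antiderivative is F(z) = -5*log(z) + 2*log(z - 1).
Then F(4) - F(2) = (-10*log(2) + 2*log(3)) - (-log(32)) = log(9/32).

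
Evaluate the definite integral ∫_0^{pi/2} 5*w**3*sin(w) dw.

-30 + 15*pi**2/4

Integrate by parts 3 times (u = w^3, dv = 5*sin(w) dw).
An antiderivative is F(w) = -5*w**3*cos(w) + 15*w**2*sin(w) + 30*w*cos(w) - 30*sin(w).
Then F(pi/2) - F(0) = (-30 + 15*pi**2/4) - (0) = -30 + 15*pi**2/4.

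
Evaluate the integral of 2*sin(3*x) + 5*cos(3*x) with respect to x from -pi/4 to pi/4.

An antiderivative is F(x) = 5*sin(3*x)/3 - 2*cos(3*x)/3.
Then F(pi/4) - F(-pi/4) = (7*sqrt(2)/6) - (-sqrt(2)/2) = 5*sqrt(2)/3.

5*sqrt(2)/3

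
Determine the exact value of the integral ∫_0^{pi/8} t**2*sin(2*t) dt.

-1/4 - sqrt(2)*pi**2/256 + sqrt(2)*pi/32 + sqrt(2)/8

Integrate by parts twice (u = t^2, dv = sin(2*t) dt).
An antiderivative is F(t) = -t**2*cos(2*t)/2 + t*sin(2*t)/2 + cos(2*t)/4.
Then F(pi/8) - F(0) = (sqrt(2)*(-pi**2 + 8*pi + 32)/256) - (1/4) = -1/4 - sqrt(2)*pi**2/256 + sqrt(2)*pi/32 + sqrt(2)/8.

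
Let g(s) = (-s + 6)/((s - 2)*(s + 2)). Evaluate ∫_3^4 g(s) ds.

Factor the denominator: s**2 - 4 = (s + 2)(s - 2).
Partial fractions: (-s + 6)/((s - 2)*(s + 2)) = -2/(s + 2) + 1/(s - 2).
An antiderivative is F(s) = log(s - 2) - 2*log(s + 2).
Then F(4) - F(3) = (-log(18)) - (-log(25)) = log(25/18).

log(25/18)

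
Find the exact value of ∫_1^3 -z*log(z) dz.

Integrate by parts once (u = ln z, dv = -z dz).
An antiderivative is F(z) = -z**2*(2*log(z) - 1)/4.
Then F(3) - F(1) = (9/4 - 9*log(3)/2) - (1/4) = 2 - 9*log(3)/2.

2 - 9*log(3)/2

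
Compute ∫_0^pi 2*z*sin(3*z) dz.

2*pi/3

Integrate by parts once (u = z, dv = 2*sin(3*z) dz).
An antiderivative is F(z) = -2*z*cos(3*z)/3 + 2*sin(3*z)/9.
Then F(pi) - F(0) = (2*pi/3) - (0) = 2*pi/3.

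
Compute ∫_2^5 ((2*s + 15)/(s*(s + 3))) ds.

Factor the denominator: s**2 + 3*s = (s + 3)s.
Partial fractions: (2*s + 15)/(s*(s + 3)) = -3/(s + 3) + 5/s.
An antiderivative is F(s) = 5*log(s) - 3*log(s + 3).
Then F(5) - F(2) = (-9*log(2) + 5*log(5)) - (-3*log(5) + 5*log(2)) = -14*log(2) + 8*log(5).

-14*log(2) + 8*log(5)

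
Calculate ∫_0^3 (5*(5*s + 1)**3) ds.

65535/4

Let u = 5*s + 1, so du = 5 ds. When s = 0, u = 1; when s = 3, u = 16.
The integral becomes ∫ u**3 du from 1 to 16, with antiderivative u**4/4.
Back in s: F(s) = (5*s + 1)**4/4.
Then F(3) - F(0) = (16384) - (1/4) = 65535/4.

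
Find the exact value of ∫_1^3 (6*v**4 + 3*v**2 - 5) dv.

1532/5

By the power rule, an antiderivative is F(v) = 6*v**5/5 + v**3 - 5*v.
Then F(3) - F(1) = (1518/5) - (-14/5) = 1532/5.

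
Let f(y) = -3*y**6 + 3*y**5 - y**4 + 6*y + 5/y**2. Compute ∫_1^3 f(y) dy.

By the power rule, an antiderivative is F(y) = -3*y**7/7 + y**6/2 - y**5/5 + 3*y**2 - 5/y.
Then F(3) - F(1) = (-125171/210) - (-149/70) = -62362/105.

-62362/105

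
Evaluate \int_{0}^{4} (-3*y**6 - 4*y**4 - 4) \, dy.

By the power rule, an antiderivative is F(y) = -3*y**7/7 - 4*y**5/5 - 4*y.
Then F(4) - F(0) = (-274992/35) - (0) = -274992/35.

-274992/35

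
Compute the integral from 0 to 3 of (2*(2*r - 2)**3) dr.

Let u = 2*r - 2, so du = 2 dr. When r = 0, u = -2; when r = 3, u = 4.
The integral becomes ∫ u**3 du from -2 to 4, with antiderivative u**4/4.
Back in r: F(r) = (2*r - 2)**4/4.
Then F(3) - F(0) = (64) - (4) = 60.

60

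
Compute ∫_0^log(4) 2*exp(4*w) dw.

255/2

Let u = exp(w), so du = exp(w) dw. When w = 0, u = 1; when w = log(4), u = 4.
The integral becomes 2·∫ u**3 du from 1 to 4, with antiderivative u**4/2.
Back in w: F(w) = exp(4*w)/2.
Then F(log(4)) - F(0) = (128) - (1/2) = 255/2.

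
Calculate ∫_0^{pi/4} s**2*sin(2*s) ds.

Integrate by parts twice (u = s^2, dv = sin(2*s) ds).
An antiderivative is F(s) = -s**2*cos(2*s)/2 + s*sin(2*s)/2 + cos(2*s)/4.
Then F(pi/4) - F(0) = (pi/8) - (1/4) = -1/4 + pi/8.

-1/4 + pi/8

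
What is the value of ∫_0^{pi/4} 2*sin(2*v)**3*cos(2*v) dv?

1/4

Let u = sin(2*v), so du = 2*cos(2*v) dv. When v = 0, u = 0; when v = pi/4, u = 1.
The integral becomes ∫ u**3 du from 0 to 1, with antiderivative u**4/4.
Back in v: F(v) = sin(2*v)**4/4.
Then F(pi/4) - F(0) = (1/4) - (0) = 1/4.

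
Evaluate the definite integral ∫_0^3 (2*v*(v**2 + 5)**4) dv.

Let u = v**2 + 5, so du = 2*v dv. When v = 0, u = 5; when v = 3, u = 14.
The integral becomes ∫ u**4 du from 5 to 14, with antiderivative u**5/5.
Back in v: F(v) = (v**2 + 5)**5/5.
Then F(3) - F(0) = (537824/5) - (625) = 534699/5.

534699/5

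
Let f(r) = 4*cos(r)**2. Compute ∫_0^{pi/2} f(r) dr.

Use the identity cos^2(r) = (1 + cos(2*r))/2.
An antiderivative is F(r) = 2*r + sin(2*r).
Then F(pi/2) - F(0) = (pi) - (0) = pi.

pi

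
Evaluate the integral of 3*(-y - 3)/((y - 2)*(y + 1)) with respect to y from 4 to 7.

Factor the denominator: y**2 - y - 2 = (y + 1)(y - 2).
Partial fractions: 3*(-y - 3)/((y - 2)*(y + 1)) = 2/(y + 1) - 5/(y - 2).
An antiderivative is F(y) = -5*log(y - 2) + 2*log(y + 1).
Then F(7) - F(4) = (-5*log(5) + 6*log(2)) - (log(25/32)) = -7*log(5) + 11*log(2).

-7*log(5) + 11*log(2)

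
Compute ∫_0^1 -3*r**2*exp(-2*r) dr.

-3/4 + 15*exp(-2)/4

Integrate by parts twice (u = r^2, dv = -3*exp(-2*r) dr).
An antiderivative is F(r) = (6*r**2 + 6*r + 3)*exp(-2*r)/4.
Then F(1) - F(0) = (15*exp(-2)/4) - (3/4) = -3/4 + 15*exp(-2)/4.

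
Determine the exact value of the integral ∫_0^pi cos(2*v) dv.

An antiderivative is F(v) = sin(2*v)/2.
Then F(pi) - F(0) = (0) - (0) = 0.

0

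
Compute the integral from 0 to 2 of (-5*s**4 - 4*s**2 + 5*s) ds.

By the power rule, an antiderivative is F(s) = -s**5 - 4*s**3/3 + 5*s**2/2.
Then F(2) - F(0) = (-98/3) - (0) = -98/3.

-98/3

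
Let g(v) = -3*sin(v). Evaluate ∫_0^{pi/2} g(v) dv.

-3

An antiderivative is F(v) = 3*cos(v).
Then F(pi/2) - F(0) = (0) - (3) = -3.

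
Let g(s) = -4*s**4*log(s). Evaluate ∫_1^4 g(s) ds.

4092/25 - 8192*log(2)/5

Integrate by parts once (u = ln s, dv = -4*s**4 ds).
An antiderivative is F(s) = -4*s**5*(5*log(s) - 1)/25.
Then F(4) - F(1) = (4096/25 - 8192*log(2)/5) - (4/25) = 4092/25 - 8192*log(2)/5.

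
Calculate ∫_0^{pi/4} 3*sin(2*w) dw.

3/2

An antiderivative is F(w) = -3*cos(2*w)/2.
Then F(pi/4) - F(0) = (0) - (-3/2) = 3/2.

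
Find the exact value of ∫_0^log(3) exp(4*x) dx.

Let u = exp(x), so du = exp(x) dx. When x = 0, u = 1; when x = log(3), u = 3.
The integral becomes ∫ u**3 du from 1 to 3, with antiderivative u**4/4.
Back in x: F(x) = exp(4*x)/4.
Then F(log(3)) - F(0) = (81/4) - (1/4) = 20.

20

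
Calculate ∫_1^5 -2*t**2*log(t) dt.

248/9 - 250*log(5)/3

Integrate by parts once (u = ln t, dv = -2*t**2 dt).
An antiderivative is F(t) = -2*t**3*(3*log(t) - 1)/9.
Then F(5) - F(1) = (250/9 - 250*log(5)/3) - (2/9) = 248/9 - 250*log(5)/3.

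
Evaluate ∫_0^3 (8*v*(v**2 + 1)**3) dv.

Let u = v**2 + 1, so du = 2*v dv. When v = 0, u = 1; when v = 3, u = 10.
The integral becomes 4·∫ u**3 du from 1 to 10, with antiderivative u**4.
Back in v: F(v) = (v**2 + 1)**4.
Then F(3) - F(0) = (10000) - (1) = 9999.

9999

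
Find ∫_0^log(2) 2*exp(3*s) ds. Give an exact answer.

14/3

Let u = exp(s), so du = exp(s) ds. When s = 0, u = 1; when s = log(2), u = 2.
The integral becomes 2·∫ u**2 du from 1 to 2, with antiderivative 2*u**3/3.
Back in s: F(s) = 2*exp(3*s)/3.
Then F(log(2)) - F(0) = (16/3) - (2/3) = 14/3.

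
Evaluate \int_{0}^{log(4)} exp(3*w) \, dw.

Let u = exp(w), so du = exp(w) dw. When w = 0, u = 1; when w = log(4), u = 4.
The integral becomes ∫ u**2 du from 1 to 4, with antiderivative u**3/3.
Back in w: F(w) = exp(3*w)/3.
Then F(log(4)) - F(0) = (64/3) - (1/3) = 21.

21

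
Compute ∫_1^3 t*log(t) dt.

Integrate by parts once (u = ln t, dv = t dt).
An antiderivative is F(t) = t**2*(2*log(t) - 1)/4.
Then F(3) - F(1) = (-9/4 + 9*log(3)/2) - (-1/4) = -2 + 9*log(3)/2.

-2 + 9*log(3)/2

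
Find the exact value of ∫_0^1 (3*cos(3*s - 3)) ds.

sin(3)

Let u = 3*s - 3, so du = 3 ds. When s = 0, u = -3; when s = 1, u = 0.
The integral becomes ∫ cos(u) du from -3 to 0, with antiderivative sin(u).
Back in s: F(s) = sin(3*s - 3).
Then F(1) - F(0) = (0) - (-sin(3)) = sin(3).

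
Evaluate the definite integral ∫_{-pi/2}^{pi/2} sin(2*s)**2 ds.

pi/2

Use the identity sin^2(2*s) = (1 - cos(4*s))/2.
An antiderivative is F(s) = s/2 - sin(4*s)/8.
Then F(pi/2) - F(-pi/2) = (pi/4) - (-pi/4) = pi/2.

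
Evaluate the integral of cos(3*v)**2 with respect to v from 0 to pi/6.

Use the identity cos^2(3*v) = (1 + cos(6*v))/2.
An antiderivative is F(v) = v/2 + sin(6*v)/12.
Then F(pi/6) - F(0) = (pi/12) - (0) = pi/12.

pi/12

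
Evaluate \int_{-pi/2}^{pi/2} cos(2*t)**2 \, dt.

pi/2

Use the identity cos^2(2*t) = (1 + cos(4*t))/2.
An antiderivative is F(t) = t/2 + sin(4*t)/8.
Then F(pi/2) - F(-pi/2) = (pi/4) - (-pi/4) = pi/2.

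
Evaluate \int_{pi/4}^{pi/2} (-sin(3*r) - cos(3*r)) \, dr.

An antiderivative is F(r) = -sin(3*r)/3 + cos(3*r)/3.
Then F(pi/2) - F(pi/4) = (1/3) - (-sqrt(2)/3) = 1/3 + sqrt(2)/3.

1/3 + sqrt(2)/3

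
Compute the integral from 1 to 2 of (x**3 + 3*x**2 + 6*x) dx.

79/4

By the power rule, an antiderivative is F(x) = x**4/4 + x**3 + 3*x**2.
Then F(2) - F(1) = (24) - (17/4) = 79/4.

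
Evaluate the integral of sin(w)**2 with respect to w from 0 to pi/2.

Use the identity sin^2(w) = (1 - cos(2*w))/2.
An antiderivative is F(w) = w/2 - sin(2*w)/4.
Then F(pi/2) - F(0) = (pi/4) - (0) = pi/4.

pi/4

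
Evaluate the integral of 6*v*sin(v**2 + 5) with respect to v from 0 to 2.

3*cos(5) - 3*cos(9)

Let u = v**2 + 5, so du = 2*v dv. When v = 0, u = 5; when v = 2, u = 9.
The integral becomes 3·∫ sin(u) du from 5 to 9, with antiderivative -3*cos(u).
Back in v: F(v) = -3*cos(v**2 + 5).
Then F(2) - F(0) = (-3*cos(9)) - (-3*cos(5)) = 3*cos(5) - 3*cos(9).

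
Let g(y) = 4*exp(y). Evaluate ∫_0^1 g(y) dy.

An antiderivative is F(y) = 4*exp(y).
Then F(1) - F(0) = (4*E) - (4) = -4 + 4*E.

-4 + 4*E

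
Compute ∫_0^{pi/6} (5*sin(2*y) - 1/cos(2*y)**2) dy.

5/4 - sqrt(3)/2

An antiderivative is F(y) = -5*cos(2*y)/2 - tan(2*y)/2.
Then F(pi/6) - F(0) = (-5/4 - sqrt(3)/2) - (-5/2) = 5/4 - sqrt(3)/2.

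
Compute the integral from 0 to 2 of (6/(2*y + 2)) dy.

Let u = 2*y + 2, so du = 2 dy. When y = 0, u = 2; when y = 2, u = 6.
The integral becomes 3·∫ 1/u du from 2 to 6, with antiderivative 3*log(u).
Back in y: F(y) = 3*log(2*y + 2).
Then F(2) - F(0) = (3*log(2) + 3*log(3)) - (log(8)) = log(27).

log(27)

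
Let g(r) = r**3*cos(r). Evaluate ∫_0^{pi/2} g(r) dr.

Integrate by parts 3 times (u = r^3, dv = cos(r) dr).
An antiderivative is F(r) = r**3*sin(r) + 3*r**2*cos(r) - 6*r*sin(r) - 6*cos(r).
Then F(pi/2) - F(0) = (pi*(-24 + pi**2)/8) - (-6) = -3*pi + pi**3/8 + 6.

-3*pi + pi**3/8 + 6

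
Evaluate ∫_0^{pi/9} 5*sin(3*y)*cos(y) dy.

-5*cos(2*pi/9)/4 - 5*sin(pi/18)/8 + 15/8

Use the identity sin(3*y)cos(y) = [sin(4*y) + sin(2*y)]/2.
An antiderivative is F(y) = -5*cos(2*y)/4 - 5*cos(4*y)/8.
Then F(pi/9) - F(0) = (-5*cos(2*pi/9)/4 - 5*sin(pi/18)/8) - (-15/8) = -5*cos(2*pi/9)/4 - 5*sin(pi/18)/8 + 15/8.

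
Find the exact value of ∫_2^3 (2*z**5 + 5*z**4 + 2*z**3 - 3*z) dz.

By the power rule, an antiderivative is F(z) = z**6/3 + z**5 + z**4/2 - 3*z**2/2.
Then F(3) - F(2) = (513) - (166/3) = 1373/3.

1373/3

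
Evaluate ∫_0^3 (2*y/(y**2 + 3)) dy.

Let u = y**2 + 3, so du = 2*y dy. When y = 0, u = 3; when y = 3, u = 12.
The integral becomes ∫ 1/u du from 3 to 12, with antiderivative log(u).
Back in y: F(y) = log(y**2 + 3).
Then F(3) - F(0) = (log(12)) - (log(3)) = log(4).

log(4)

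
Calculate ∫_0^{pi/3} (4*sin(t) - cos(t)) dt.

An antiderivative is F(t) = -sin(t) - 4*cos(t).
Then F(pi/3) - F(0) = (-2 - sqrt(3)/2) - (-4) = 2 - sqrt(3)/2.

2 - sqrt(3)/2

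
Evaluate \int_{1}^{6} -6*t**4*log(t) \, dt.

Integrate by parts once (u = ln t, dv = -6*t**4 dt).
An antiderivative is F(t) = -6*t**5*(5*log(t) - 1)/25.
Then F(6) - F(1) = (46656/25 - 46656*log(6)/5) - (6/25) = 1866 - 46656*log(6)/5.

1866 - 46656*log(6)/5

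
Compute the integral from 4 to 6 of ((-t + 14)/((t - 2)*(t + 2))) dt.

Factor the denominator: t**2 - 4 = (t + 2)(t - 2).
Partial fractions: (-t + 14)/((t - 2)*(t + 2)) = -4/(t + 2) + 3/(t - 2).
An antiderivative is F(t) = 3*log(t - 2) - 4*log(t + 2).
Then F(6) - F(4) = (-log(64)) - (-4*log(3) - log(2)) = log(81/32).

log(81/32)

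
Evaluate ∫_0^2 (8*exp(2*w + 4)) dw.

Let u = 2*w + 4, so du = 2 dw. When w = 0, u = 4; when w = 2, u = 8.
The integral becomes 4·∫ exp(u) du from 4 to 8, with antiderivative 4*exp(u).
Back in w: F(w) = 4*exp(2*w + 4).
Then F(2) - F(0) = (4*exp(8)) - (4*exp(4)) = -4*(1 - exp(4))*exp(4).

-4*(1 - exp(4))*exp(4)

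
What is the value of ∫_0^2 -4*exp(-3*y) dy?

-4/3 + 4*exp(-6)/3

An antiderivative is F(y) = 4*exp(-3*y)/3.
Then F(2) - F(0) = (4*exp(-6)/3) - (4/3) = -4/3 + 4*exp(-6)/3.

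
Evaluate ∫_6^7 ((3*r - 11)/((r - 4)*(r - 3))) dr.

log(8/3)

Factor the denominator: r**2 - 7*r + 12 = (r - 3)(r - 4).
Partial fractions: (3*r - 11)/((r - 4)*(r - 3)) = 2/(r - 3) + 1/(r - 4).
An antiderivative is F(r) = log(r - 4) + 2*log(r - 3).
Then F(7) - F(6) = (log(48)) - (log(18)) = log(8/3).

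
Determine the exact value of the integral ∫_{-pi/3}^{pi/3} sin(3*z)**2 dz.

Use the identity sin^2(3*z) = (1 - cos(6*z))/2.
An antiderivative is F(z) = z/2 - sin(6*z)/12.
Then F(pi/3) - F(-pi/3) = (pi/6) - (-pi/6) = pi/3.

pi/3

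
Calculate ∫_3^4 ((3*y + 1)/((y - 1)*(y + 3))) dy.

Factor the denominator: y**2 + 2*y - 3 = (y + 3)(y - 1).
Partial fractions: (3*y + 1)/((y - 1)*(y + 3)) = 2/(y + 3) + 1/(y - 1).
An antiderivative is F(y) = log(y - 1) + 2*log(y + 3).
Then F(4) - F(3) = (log(3) + 2*log(7)) - (log(72)) = log(49/24).

log(49/24)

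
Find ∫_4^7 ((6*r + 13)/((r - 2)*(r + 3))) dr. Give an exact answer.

Factor the denominator: r**2 + r - 6 = (r + 3)(r - 2).
Partial fractions: (6*r + 13)/((r - 2)*(r + 3)) = 1/(r + 3) + 5/(r - 2).
An antiderivative is F(r) = 5*log(r - 2) + log(r + 3).
Then F(7) - F(4) = (log(2) + 6*log(5)) - (log(7) + 5*log(2)) = -4*log(2) - log(7) + 6*log(5).

-4*log(2) - log(7) + 6*log(5)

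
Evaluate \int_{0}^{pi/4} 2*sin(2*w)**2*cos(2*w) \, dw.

Let u = sin(2*w), so du = 2*cos(2*w) dw. When w = 0, u = 0; when w = pi/4, u = 1.
The integral becomes ∫ u**2 du from 0 to 1, with antiderivative u**3/3.
Back in w: F(w) = sin(2*w)**3/3.
Then F(pi/4) - F(0) = (1/3) - (0) = 1/3.

1/3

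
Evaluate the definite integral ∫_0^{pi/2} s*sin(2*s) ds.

pi/4

Integrate by parts once (u = s, dv = sin(2*s) ds).
An antiderivative is F(s) = -s*cos(2*s)/2 + sin(2*s)/4.
Then F(pi/2) - F(0) = (pi/4) - (0) = pi/4.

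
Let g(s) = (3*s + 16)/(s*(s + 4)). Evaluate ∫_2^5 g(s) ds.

-3*log(2) - log(3) + 4*log(5)

Factor the denominator: s**2 + 4*s = (s + 4)s.
Partial fractions: (3*s + 16)/(s*(s + 4)) = -1/(s + 4) + 4/s.
An antiderivative is F(s) = 4*log(s) - log(s + 4).
Then F(5) - F(2) = (-2*log(3) + 4*log(5)) - (log(8/3)) = -3*log(2) - log(3) + 4*log(5).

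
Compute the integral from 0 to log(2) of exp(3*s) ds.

Let u = exp(s), so du = exp(s) ds. When s = 0, u = 1; when s = log(2), u = 2.
The integral becomes ∫ u**2 du from 1 to 2, with antiderivative u**3/3.
Back in s: F(s) = exp(3*s)/3.
Then F(log(2)) - F(0) = (8/3) - (1/3) = 7/3.

7/3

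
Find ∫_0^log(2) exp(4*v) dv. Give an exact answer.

15/4

Let u = exp(v), so du = exp(v) dv. When v = 0, u = 1; when v = log(2), u = 2.
The integral becomes ∫ u**3 du from 1 to 2, with antiderivative u**4/4.
Back in v: F(v) = exp(4*v)/4.
Then F(log(2)) - F(0) = (4) - (1/4) = 15/4.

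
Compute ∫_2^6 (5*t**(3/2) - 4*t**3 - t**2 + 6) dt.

-3976/3 - 8*sqrt(2) + 72*sqrt(6)

By the power rule, an antiderivative is F(t) = 2*t**(5/2) - t**4 - t**3/3 + 6*t.
Then F(6) - F(2) = (-1332 + 72*sqrt(6)) - (-20/3 + 8*sqrt(2)) = -3976/3 - 8*sqrt(2) + 72*sqrt(6).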